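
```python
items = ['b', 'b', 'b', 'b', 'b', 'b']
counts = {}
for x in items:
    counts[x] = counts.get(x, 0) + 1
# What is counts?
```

Initial: counts = {}, items = ['b', 'b', 'b', 'b', 'b', 'b']
See 'b': counts = {'b': 1}
See 'b': counts = {'b': 2}
See 'b': counts = {'b': 3}
See 'b': counts = {'b': 4}
See 'b': counts = {'b': 5}
See 'b': counts = {'b': 6}

{'b': 6}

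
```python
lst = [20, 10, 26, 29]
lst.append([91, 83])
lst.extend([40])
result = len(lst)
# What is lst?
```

After line 1: lst = [20, 10, 26, 29]
After line 2 (append adds [91, 83] as single element): lst = [20, 10, 26, 29, [91, 83]]
After line 3 (extend unpacks [40], adds 40): lst = [20, 10, 26, 29, [91, 83], 40]
After line 4: result = len(lst) = 6

[20, 10, 26, 29, [91, 83], 40]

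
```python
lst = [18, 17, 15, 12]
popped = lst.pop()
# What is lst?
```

[18, 17, 15]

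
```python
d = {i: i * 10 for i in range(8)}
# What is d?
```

{0: 0, 1: 10, 2: 20, 3: 30, 4: 40, 5: 50, 6: 60, 7: 70}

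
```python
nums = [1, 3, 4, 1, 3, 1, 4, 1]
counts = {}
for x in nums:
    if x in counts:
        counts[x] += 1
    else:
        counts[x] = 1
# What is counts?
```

Initial: counts = {}, nums = [1, 3, 4, 1, 3, 1, 4, 1]
See 1: counts = {1: 1}
See 3: counts = {1: 1, 3: 1}
See 4: counts = {1: 1, 3: 1, 4: 1}
See 1: counts = {1: 2, 3: 1, 4: 1}
See 3: counts = {1: 2, 3: 2, 4: 1}
See 1: counts = {1: 3, 3: 2, 4: 1}
See 4: counts = {1: 3, 3: 2, 4: 2}
See 1: counts = {1: 4, 3: 2, 4: 2}

{1: 4, 3: 2, 4: 2}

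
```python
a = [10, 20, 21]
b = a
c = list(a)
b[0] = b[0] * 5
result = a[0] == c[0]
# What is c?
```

After line 1: a = [10, 20, 21]
After line 2 (b = a, alias): a = [10, 20, 21], b = [10, 20, 21]
After line 3 (c = list(a) is a copy, new object): c = [10, 20, 21]
After line 4 (b[0] = 10 * 5 = 50; mutates shared a/b): a = b = [50, 20, 21], c = [10, 20, 21]
After line 5 (a[0] = 50, c[0] = 10; result = False)

[10, 20, 21]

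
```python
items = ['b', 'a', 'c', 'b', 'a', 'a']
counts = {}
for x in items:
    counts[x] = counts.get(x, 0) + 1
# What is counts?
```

Initial: counts = {}, items = ['b', 'a', 'c', 'b', 'a', 'a']
See 'b': counts = {'b': 1}
See 'a': counts = {'b': 1, 'a': 1}
See 'c': counts = {'b': 1, 'a': 1, 'c': 1}
See 'b': counts = {'b': 2, 'a': 1, 'c': 1}
See 'a': counts = {'b': 2, 'a': 2, 'c': 1}
See 'a': counts = {'b': 2, 'a': 3, 'c': 1}

{'b': 2, 'a': 3, 'c': 1}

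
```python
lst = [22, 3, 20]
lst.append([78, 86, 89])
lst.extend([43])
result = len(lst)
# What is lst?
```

After line 1: lst = [22, 3, 20]
After line 2 (append adds [78, 86, 89] as single element): lst = [22, 3, 20, [78, 86, 89]]
After line 3 (extend unpacks [43], adds 43): lst = [22, 3, 20, [78, 86, 89], 43]
After line 4: result = len(lst) = 5

[22, 3, 20, [78, 86, 89], 43]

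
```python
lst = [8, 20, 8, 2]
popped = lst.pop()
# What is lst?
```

[8, 20, 8]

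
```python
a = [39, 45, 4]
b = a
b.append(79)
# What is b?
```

After line 1: a = [39, 45, 4]
After line 2 (b = a is an alias, same object): a = [39, 45, 4], b = [39, 45, 4]
After line 3 (b.append mutates the shared list): a = [39, 45, 4, 79], b = [39, 45, 4, 79]

[39, 45, 4, 79]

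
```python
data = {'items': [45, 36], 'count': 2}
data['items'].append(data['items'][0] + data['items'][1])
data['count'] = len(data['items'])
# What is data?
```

After line 1: data = {'items': [45, 36], 'count': 2}
After line 2 (append 45 + 36 = 81): data = {'items': [45, 36, 81], 'count': 2}
After line 3 (count = len(items) = 3): data = {'items': [45, 36, 81], 'count': 3}

{'items': [45, 36, 81], 'count': 3}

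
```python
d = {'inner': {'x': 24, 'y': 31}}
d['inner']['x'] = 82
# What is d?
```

After line 1: d = {'inner': {'x': 24, 'y': 31}}
After line 2 (inner x overwritten): d = {'inner': {'x': 82, 'y': 31}}

{'inner': {'x': 82, 'y': 31}}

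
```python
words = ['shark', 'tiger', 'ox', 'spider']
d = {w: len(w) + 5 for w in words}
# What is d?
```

{'shark': 10, 'tiger': 10, 'ox': 7, 'spider': 11}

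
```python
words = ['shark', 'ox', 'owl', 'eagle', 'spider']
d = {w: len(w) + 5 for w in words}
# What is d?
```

{'shark': 10, 'ox': 7, 'owl': 8, 'eagle': 10, 'spider': 11}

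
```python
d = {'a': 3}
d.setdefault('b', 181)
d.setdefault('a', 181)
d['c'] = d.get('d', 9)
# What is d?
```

After line 1: d = {'a': 3}
After line 2 (setdefault adds 'b'=181): d = {'a': 3, 'b': 181}
After line 3 (setdefault 'a' no-op, already exists): d = {'a': 3, 'b': 181}
After line 4 (get('d', 9) returns default since 'd' not in d): d = {'a': 3, 'b': 181, 'c': 9}

{'a': 3, 'b': 181, 'c': 9}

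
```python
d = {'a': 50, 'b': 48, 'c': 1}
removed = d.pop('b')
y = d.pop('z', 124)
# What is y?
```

After line 1: d = {'a': 50, 'b': 48, 'c': 1}
After line 2 (pop 'b' returns 48): d = {'a': 50, 'c': 1}, removed = 48
After line 3 (pop 'z' missing, returns default 124): d = {'a': 50, 'c': 1}, y = 124

124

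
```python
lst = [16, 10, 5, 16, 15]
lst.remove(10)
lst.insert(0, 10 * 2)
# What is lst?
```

After line 1: lst = [16, 10, 5, 16, 15]
After line 2 (remove first 10): lst = [16, 5, 16, 15]
After line 3 (insert 20 at index 0): lst = [20, 16, 5, 16, 15]

[20, 16, 5, 16, 15]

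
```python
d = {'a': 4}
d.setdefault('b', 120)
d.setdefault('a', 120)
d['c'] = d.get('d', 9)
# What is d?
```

After line 1: d = {'a': 4}
After line 2 (setdefault adds 'b'=120): d = {'a': 4, 'b': 120}
After line 3 (setdefault 'a' no-op, already exists): d = {'a': 4, 'b': 120}
After line 4 (get('d', 9) returns default since 'd' not in d): d = {'a': 4, 'b': 120, 'c': 9}

{'a': 4, 'b': 120, 'c': 9}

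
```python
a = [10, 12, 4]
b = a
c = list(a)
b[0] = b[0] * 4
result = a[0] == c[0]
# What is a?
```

After line 1: a = [10, 12, 4]
After line 2 (b = a, alias): a = [10, 12, 4], b = [10, 12, 4]
After line 3 (c = list(a) is a copy, new object): c = [10, 12, 4]
After line 4 (b[0] = 10 * 4 = 40; mutates shared a/b): a = b = [40, 12, 4], c = [10, 12, 4]
After line 5 (a[0] = 40, c[0] = 10; result = False)

[40, 12, 4]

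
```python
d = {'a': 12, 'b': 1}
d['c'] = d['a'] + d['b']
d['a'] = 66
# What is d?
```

After line 1: d = {'a': 12, 'b': 1}
After line 2 (d['c'] = 12 + 1): d = {'a': 12, 'b': 1, 'c': 13}
After line 3: d = {'a': 66, 'b': 1, 'c': 13}

{'a': 66, 'b': 1, 'c': 13}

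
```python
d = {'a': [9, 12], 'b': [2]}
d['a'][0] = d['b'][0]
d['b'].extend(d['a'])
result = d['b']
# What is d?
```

After line 1: d = {'a': [9, 12], 'b': [2]}
After line 2 (a[0] = b[0] = 2): d = {'a': [2, 12], 'b': [2]}
After line 3 (b.extend(a) appends [2, 12]): d = {'a': [2, 12], 'b': [2, 2, 12]}
After line 4: result = d['b'] = [2, 2, 12]

{'a': [2, 12], 'b': [2, 2, 12]}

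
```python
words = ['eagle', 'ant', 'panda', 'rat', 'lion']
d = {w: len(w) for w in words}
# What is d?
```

{'eagle': 5, 'ant': 3, 'panda': 5, 'rat': 3, 'lion': 4}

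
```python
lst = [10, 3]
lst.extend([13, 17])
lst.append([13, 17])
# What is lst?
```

After line 1: lst = [10, 3]
After line 2 (extend unpacks [13, 17]): lst = [10, 3, 13, 17]
After line 3 (append adds [13, 17] as single element): lst = [10, 3, 13, 17, [13, 17]]

[10, 3, 13, 17, [13, 17]]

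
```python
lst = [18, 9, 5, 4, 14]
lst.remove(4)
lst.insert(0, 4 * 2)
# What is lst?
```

After line 1: lst = [18, 9, 5, 4, 14]
After line 2 (remove first 4): lst = [18, 9, 5, 14]
After line 3 (insert 8 at index 0): lst = [8, 18, 9, 5, 14]

[8, 18, 9, 5, 14]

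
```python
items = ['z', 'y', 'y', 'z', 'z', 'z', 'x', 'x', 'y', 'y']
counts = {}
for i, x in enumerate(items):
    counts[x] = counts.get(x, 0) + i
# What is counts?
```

Initial: counts = {}, items = ['z', 'y', 'y', 'z', 'z', 'z', 'x', 'x', 'y', 'y']
i=0, x='z': counts = {'z': 0}
i=1, x='y': counts = {'z': 0, 'y': 1}
i=2, x='y': counts = {'z': 0, 'y': 3}
i=3, x='z': counts = {'z': 3, 'y': 3}
i=4, x='z': counts = {'z': 7, 'y': 3}
i=5, x='z': counts = {'z': 12, 'y': 3}
i=6, x='x': counts = {'z': 12, 'y': 3, 'x': 6}
i=7, x='x': counts = {'z': 12, 'y': 3, 'x': 13}
i=8, x='y': counts = {'z': 12, 'y': 11, 'x': 13}
i=9, x='y': counts = {'z': 12, 'y': 20, 'x': 13}

{'z': 12, 'y': 20, 'x': 13}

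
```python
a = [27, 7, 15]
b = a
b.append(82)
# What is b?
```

After line 1: a = [27, 7, 15]
After line 2 (b = a is an alias, same object): a = [27, 7, 15], b = [27, 7, 15]
After line 3 (b.append mutates the shared list): a = [27, 7, 15, 82], b = [27, 7, 15, 82]

[27, 7, 15, 82]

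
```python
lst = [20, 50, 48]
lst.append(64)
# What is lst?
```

[20, 50, 48, 64]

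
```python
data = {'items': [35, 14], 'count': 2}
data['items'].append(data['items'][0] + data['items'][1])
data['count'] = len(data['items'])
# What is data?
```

After line 1: data = {'items': [35, 14], 'count': 2}
After line 2 (append 35 + 14 = 49): data = {'items': [35, 14, 49], 'count': 2}
After line 3 (count = len(items) = 3): data = {'items': [35, 14, 49], 'count': 3}

{'items': [35, 14, 49], 'count': 3}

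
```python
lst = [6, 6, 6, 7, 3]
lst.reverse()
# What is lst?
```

[3, 7, 6, 6, 6]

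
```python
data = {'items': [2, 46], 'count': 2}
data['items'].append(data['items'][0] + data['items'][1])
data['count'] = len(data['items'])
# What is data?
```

After line 1: data = {'items': [2, 46], 'count': 2}
After line 2 (append 2 + 46 = 48): data = {'items': [2, 46, 48], 'count': 2}
After line 3 (count = len(items) = 3): data = {'items': [2, 46, 48], 'count': 3}

{'items': [2, 46, 48], 'count': 3}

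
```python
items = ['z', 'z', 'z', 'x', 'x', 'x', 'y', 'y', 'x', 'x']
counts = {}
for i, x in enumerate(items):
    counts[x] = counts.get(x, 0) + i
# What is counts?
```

Initial: counts = {}, items = ['z', 'z', 'z', 'x', 'x', 'x', 'y', 'y', 'x', 'x']
i=0, x='z': counts = {'z': 0}
i=1, x='z': counts = {'z': 1}
i=2, x='z': counts = {'z': 3}
i=3, x='x': counts = {'z': 3, 'x': 3}
i=4, x='x': counts = {'z': 3, 'x': 7}
i=5, x='x': counts = {'z': 3, 'x': 12}
i=6, x='y': counts = {'z': 3, 'x': 12, 'y': 6}
i=7, x='y': counts = {'z': 3, 'x': 12, 'y': 13}
i=8, x='x': counts = {'z': 3, 'x': 20, 'y': 13}
i=9, x='x': counts = {'z': 3, 'x': 29, 'y': 13}

{'z': 3, 'x': 29, 'y': 13}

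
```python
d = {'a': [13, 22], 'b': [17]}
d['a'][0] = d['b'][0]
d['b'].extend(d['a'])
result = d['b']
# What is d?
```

After line 1: d = {'a': [13, 22], 'b': [17]}
After line 2 (a[0] = b[0] = 17): d = {'a': [17, 22], 'b': [17]}
After line 3 (b.extend(a) appends [17, 22]): d = {'a': [17, 22], 'b': [17, 17, 22]}
After line 4: result = d['b'] = [17, 17, 22]

{'a': [17, 22], 'b': [17, 17, 22]}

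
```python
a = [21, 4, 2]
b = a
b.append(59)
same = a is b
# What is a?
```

After line 1: a = [21, 4, 2]
After line 2 (b = a is an alias, same object): a = [21, 4, 2], b = [21, 4, 2]
After line 3 (b.append mutates the shared list): a = [21, 4, 2, 59], b = [21, 4, 2, 59]
After line 4 (same = a is b; same object -> True): same = True

[21, 4, 2, 59]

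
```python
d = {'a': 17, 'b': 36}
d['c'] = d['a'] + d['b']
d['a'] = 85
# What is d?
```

After line 1: d = {'a': 17, 'b': 36}
After line 2 (d['c'] = 17 + 36): d = {'a': 17, 'b': 36, 'c': 53}
After line 3: d = {'a': 85, 'b': 36, 'c': 53}

{'a': 85, 'b': 36, 'c': 53}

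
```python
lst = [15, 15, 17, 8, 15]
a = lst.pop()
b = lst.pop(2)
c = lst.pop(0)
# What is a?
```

After line 1: lst = [15, 15, 17, 8, 15]
After line 2 (pop() -> a = 15): lst = [15, 15, 17, 8]
After line 3 (pop(2) -> b = 17): lst = [15, 15, 8]
After line 4 (pop(0) -> c = 15): lst = [15, 8]

15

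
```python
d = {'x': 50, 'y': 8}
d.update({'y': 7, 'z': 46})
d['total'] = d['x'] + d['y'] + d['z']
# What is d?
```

After line 1: d = {'x': 50, 'y': 8}
After line 2 (y overwritten, z added): d = {'x': 50, 'y': 7, 'z': 46}
After line 3 (total = 50 + 7 + 46 = 103): d = {'x': 50, 'y': 7, 'z': 46, 'total': 103}

{'x': 50, 'y': 7, 'z': 46, 'total': 103}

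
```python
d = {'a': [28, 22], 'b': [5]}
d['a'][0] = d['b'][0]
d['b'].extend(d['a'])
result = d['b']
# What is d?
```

After line 1: d = {'a': [28, 22], 'b': [5]}
After line 2 (a[0] = b[0] = 5): d = {'a': [5, 22], 'b': [5]}
After line 3 (b.extend(a) appends [5, 22]): d = {'a': [5, 22], 'b': [5, 5, 22]}
After line 4: result = d['b'] = [5, 5, 22]

{'a': [5, 22], 'b': [5, 5, 22]}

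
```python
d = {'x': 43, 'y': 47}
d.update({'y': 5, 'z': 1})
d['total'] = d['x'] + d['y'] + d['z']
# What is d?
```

After line 1: d = {'x': 43, 'y': 47}
After line 2 (y overwritten, z added): d = {'x': 43, 'y': 5, 'z': 1}
After line 3 (total = 43 + 5 + 1 = 49): d = {'x': 43, 'y': 5, 'z': 1, 'total': 49}

{'x': 43, 'y': 5, 'z': 1, 'total': 49}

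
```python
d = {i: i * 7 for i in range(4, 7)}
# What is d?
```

{4: 28, 5: 35, 6: 42}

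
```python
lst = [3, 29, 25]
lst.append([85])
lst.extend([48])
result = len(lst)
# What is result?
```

After line 1: lst = [3, 29, 25]
After line 2 (append adds [85] as single element): lst = [3, 29, 25, [85]]
After line 3 (extend unpacks [48], adds 48): lst = [3, 29, 25, [85], 48]
After line 4: result = len(lst) = 5

5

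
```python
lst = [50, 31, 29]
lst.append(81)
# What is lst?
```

[50, 31, 29, 81]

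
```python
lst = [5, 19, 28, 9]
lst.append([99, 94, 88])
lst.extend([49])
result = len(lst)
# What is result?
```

After line 1: lst = [5, 19, 28, 9]
After line 2 (append adds [99, 94, 88] as single element): lst = [5, 19, 28, 9, [99, 94, 88]]
After line 3 (extend unpacks [49], adds 49): lst = [5, 19, 28, 9, [99, 94, 88], 49]
After line 4: result = len(lst) = 6

6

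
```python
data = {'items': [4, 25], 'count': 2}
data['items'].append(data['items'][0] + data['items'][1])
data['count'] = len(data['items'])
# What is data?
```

After line 1: data = {'items': [4, 25], 'count': 2}
After line 2 (append 4 + 25 = 29): data = {'items': [4, 25, 29], 'count': 2}
After line 3 (count = len(items) = 3): data = {'items': [4, 25, 29], 'count': 3}

{'items': [4, 25, 29], 'count': 3}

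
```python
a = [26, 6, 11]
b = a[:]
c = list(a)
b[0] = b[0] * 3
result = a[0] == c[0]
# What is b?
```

After line 1: a = [26, 6, 11]
After line 2 (b = a[:], copy): a = [26, 6, 11], b = [26, 6, 11]
After line 3 (c = list(a) is a copy, new object): c = [26, 6, 11]
After line 4 (b[0] = 26 * 3 = 78; only b mutates (copy)): a = [26, 6, 11], b = [78, 6, 11], c = [26, 6, 11]
After line 5 (a[0] = 26, c[0] = 26; result = True)

[78, 6, 11]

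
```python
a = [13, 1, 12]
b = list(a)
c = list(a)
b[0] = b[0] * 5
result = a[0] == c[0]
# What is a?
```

After line 1: a = [13, 1, 12]
After line 2 (b = list(a), copy): a = [13, 1, 12], b = [13, 1, 12]
After line 3 (c = list(a) is a copy, new object): c = [13, 1, 12]
After line 4 (b[0] = 13 * 5 = 65; only b mutates (copy)): a = [13, 1, 12], b = [65, 1, 12], c = [13, 1, 12]
After line 5 (a[0] = 13, c[0] = 13; result = True)

[13, 1, 12]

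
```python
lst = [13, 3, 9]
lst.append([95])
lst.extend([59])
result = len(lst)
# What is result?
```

After line 1: lst = [13, 3, 9]
After line 2 (append adds [95] as single element): lst = [13, 3, 9, [95]]
After line 3 (extend unpacks [59], adds 59): lst = [13, 3, 9, [95], 59]
After line 4: result = len(lst) = 5

5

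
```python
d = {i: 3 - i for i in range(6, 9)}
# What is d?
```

{6: -3, 7: -4, 8: -5}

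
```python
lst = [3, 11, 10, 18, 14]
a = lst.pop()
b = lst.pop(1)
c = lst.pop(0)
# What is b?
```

After line 1: lst = [3, 11, 10, 18, 14]
After line 2 (pop() -> a = 14): lst = [3, 11, 10, 18]
After line 3 (pop(1) -> b = 11): lst = [3, 10, 18]
After line 4 (pop(0) -> c = 3): lst = [10, 18]

11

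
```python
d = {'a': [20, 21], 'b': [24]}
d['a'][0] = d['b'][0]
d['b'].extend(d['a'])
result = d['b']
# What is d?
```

After line 1: d = {'a': [20, 21], 'b': [24]}
After line 2 (a[0] = b[0] = 24): d = {'a': [24, 21], 'b': [24]}
After line 3 (b.extend(a) appends [24, 21]): d = {'a': [24, 21], 'b': [24, 24, 21]}
After line 4: result = d['b'] = [24, 24, 21]

{'a': [24, 21], 'b': [24, 24, 21]}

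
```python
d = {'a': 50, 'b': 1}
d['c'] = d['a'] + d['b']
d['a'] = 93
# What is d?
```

After line 1: d = {'a': 50, 'b': 1}
After line 2 (d['c'] = 50 + 1): d = {'a': 50, 'b': 1, 'c': 51}
After line 3: d = {'a': 93, 'b': 1, 'c': 51}

{'a': 93, 'b': 1, 'c': 51}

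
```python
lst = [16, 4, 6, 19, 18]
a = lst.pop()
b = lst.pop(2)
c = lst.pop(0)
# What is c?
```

After line 1: lst = [16, 4, 6, 19, 18]
After line 2 (pop() -> a = 18): lst = [16, 4, 6, 19]
After line 3 (pop(2) -> b = 6): lst = [16, 4, 19]
After line 4 (pop(0) -> c = 16): lst = [4, 19]

16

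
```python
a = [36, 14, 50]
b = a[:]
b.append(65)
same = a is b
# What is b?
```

After line 1: a = [36, 14, 50]
After line 2 (b = a[:] is a shallow copy, new object): a = [36, 14, 50], b = [36, 14, 50]
After line 3 (append only mutates b): a = [36, 14, 50], b = [36, 14, 50, 65]
After line 4 (same = a is b; different objects -> False): same = False

[36, 14, 50, 65]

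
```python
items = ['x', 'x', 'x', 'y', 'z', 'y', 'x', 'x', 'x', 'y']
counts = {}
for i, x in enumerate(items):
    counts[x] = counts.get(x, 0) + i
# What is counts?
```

Initial: counts = {}, items = ['x', 'x', 'x', 'y', 'z', 'y', 'x', 'x', 'x', 'y']
i=0, x='x': counts = {'x': 0}
i=1, x='x': counts = {'x': 1}
i=2, x='x': counts = {'x': 3}
i=3, x='y': counts = {'x': 3, 'y': 3}
i=4, x='z': counts = {'x': 3, 'y': 3, 'z': 4}
i=5, x='y': counts = {'x': 3, 'y': 8, 'z': 4}
i=6, x='x': counts = {'x': 9, 'y': 8, 'z': 4}
i=7, x='x': counts = {'x': 16, 'y': 8, 'z': 4}
i=8, x='x': counts = {'x': 24, 'y': 8, 'z': 4}
i=9, x='y': counts = {'x': 24, 'y': 17, 'z': 4}

{'x': 24, 'y': 17, 'z': 4}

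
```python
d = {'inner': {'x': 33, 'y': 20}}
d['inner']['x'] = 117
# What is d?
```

After line 1: d = {'inner': {'x': 33, 'y': 20}}
After line 2 (inner x overwritten): d = {'inner': {'x': 117, 'y': 20}}

{'inner': {'x': 117, 'y': 20}}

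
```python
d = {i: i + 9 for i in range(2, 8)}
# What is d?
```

{2: 11, 3: 12, 4: 13, 5: 14, 6: 15, 7: 16}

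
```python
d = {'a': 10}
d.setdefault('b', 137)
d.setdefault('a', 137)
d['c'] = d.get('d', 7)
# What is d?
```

After line 1: d = {'a': 10}
After line 2 (setdefault adds 'b'=137): d = {'a': 10, 'b': 137}
After line 3 (setdefault 'a' no-op, already exists): d = {'a': 10, 'b': 137}
After line 4 (get('d', 7) returns default since 'd' not in d): d = {'a': 10, 'b': 137, 'c': 7}

{'a': 10, 'b': 137, 'c': 7}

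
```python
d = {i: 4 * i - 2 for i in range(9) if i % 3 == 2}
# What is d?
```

{2: 6, 5: 18, 8: 30}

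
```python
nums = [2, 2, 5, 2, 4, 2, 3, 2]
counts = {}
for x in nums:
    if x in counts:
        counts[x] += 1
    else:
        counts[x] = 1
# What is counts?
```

Initial: counts = {}, nums = [2, 2, 5, 2, 4, 2, 3, 2]
See 2: counts = {2: 1}
See 2: counts = {2: 2}
See 5: counts = {2: 2, 5: 1}
See 2: counts = {2: 3, 5: 1}
See 4: counts = {2: 3, 5: 1, 4: 1}
See 2: counts = {2: 4, 5: 1, 4: 1}
See 3: counts = {2: 4, 5: 1, 4: 1, 3: 1}
See 2: counts = {2: 5, 5: 1, 4: 1, 3: 1}

{2: 5, 5: 1, 4: 1, 3: 1}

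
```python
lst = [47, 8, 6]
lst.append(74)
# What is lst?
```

[47, 8, 6, 74]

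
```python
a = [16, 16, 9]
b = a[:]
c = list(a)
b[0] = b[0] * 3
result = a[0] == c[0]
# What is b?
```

After line 1: a = [16, 16, 9]
After line 2 (b = a[:], copy): a = [16, 16, 9], b = [16, 16, 9]
After line 3 (c = list(a) is a copy, new object): c = [16, 16, 9]
After line 4 (b[0] = 16 * 3 = 48; only b mutates (copy)): a = [16, 16, 9], b = [48, 16, 9], c = [16, 16, 9]
After line 5 (a[0] = 16, c[0] = 16; result = True)

[48, 16, 9]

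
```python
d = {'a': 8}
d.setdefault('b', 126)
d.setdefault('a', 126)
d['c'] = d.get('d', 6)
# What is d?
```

After line 1: d = {'a': 8}
After line 2 (setdefault adds 'b'=126): d = {'a': 8, 'b': 126}
After line 3 (setdefault 'a' no-op, already exists): d = {'a': 8, 'b': 126}
After line 4 (get('d', 6) returns default since 'd' not in d): d = {'a': 8, 'b': 126, 'c': 6}

{'a': 8, 'b': 126, 'c': 6}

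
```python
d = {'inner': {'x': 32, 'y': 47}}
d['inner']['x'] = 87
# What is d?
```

After line 1: d = {'inner': {'x': 32, 'y': 47}}
After line 2 (inner x overwritten): d = {'inner': {'x': 87, 'y': 47}}

{'inner': {'x': 87, 'y': 47}}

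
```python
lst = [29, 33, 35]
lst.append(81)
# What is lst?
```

[29, 33, 35, 81]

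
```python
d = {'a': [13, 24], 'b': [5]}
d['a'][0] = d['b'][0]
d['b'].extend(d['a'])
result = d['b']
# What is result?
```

After line 1: d = {'a': [13, 24], 'b': [5]}
After line 2 (a[0] = b[0] = 5): d = {'a': [5, 24], 'b': [5]}
After line 3 (b.extend(a) appends [5, 24]): d = {'a': [5, 24], 'b': [5, 5, 24]}
After line 4: result = d['b'] = [5, 5, 24]

[5, 5, 24]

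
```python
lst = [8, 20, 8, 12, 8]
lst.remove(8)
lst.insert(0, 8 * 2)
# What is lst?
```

After line 1: lst = [8, 20, 8, 12, 8]
After line 2 (remove first 8): lst = [20, 8, 12, 8]
After line 3 (insert 16 at index 0): lst = [16, 20, 8, 12, 8]

[16, 20, 8, 12, 8]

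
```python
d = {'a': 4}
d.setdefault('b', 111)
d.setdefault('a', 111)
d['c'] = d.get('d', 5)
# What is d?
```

After line 1: d = {'a': 4}
After line 2 (setdefault adds 'b'=111): d = {'a': 4, 'b': 111}
After line 3 (setdefault 'a' no-op, already exists): d = {'a': 4, 'b': 111}
After line 4 (get('d', 5) returns default since 'd' not in d): d = {'a': 4, 'b': 111, 'c': 5}

{'a': 4, 'b': 111, 'c': 5}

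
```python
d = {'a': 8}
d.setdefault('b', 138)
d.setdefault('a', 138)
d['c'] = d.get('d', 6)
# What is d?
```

After line 1: d = {'a': 8}
After line 2 (setdefault adds 'b'=138): d = {'a': 8, 'b': 138}
After line 3 (setdefault 'a' no-op, already exists): d = {'a': 8, 'b': 138}
After line 4 (get('d', 6) returns default since 'd' not in d): d = {'a': 8, 'b': 138, 'c': 6}

{'a': 8, 'b': 138, 'c': 6}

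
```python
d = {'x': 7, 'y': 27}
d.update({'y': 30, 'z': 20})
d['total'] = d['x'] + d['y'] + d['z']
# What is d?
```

After line 1: d = {'x': 7, 'y': 27}
After line 2 (y overwritten, z added): d = {'x': 7, 'y': 30, 'z': 20}
After line 3 (total = 7 + 30 + 20 = 57): d = {'x': 7, 'y': 30, 'z': 20, 'total': 57}

{'x': 7, 'y': 30, 'z': 20, 'total': 57}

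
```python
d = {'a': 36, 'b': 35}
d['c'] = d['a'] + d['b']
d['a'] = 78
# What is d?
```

After line 1: d = {'a': 36, 'b': 35}
After line 2 (d['c'] = 36 + 35): d = {'a': 36, 'b': 35, 'c': 71}
After line 3: d = {'a': 78, 'b': 35, 'c': 71}

{'a': 78, 'b': 35, 'c': 71}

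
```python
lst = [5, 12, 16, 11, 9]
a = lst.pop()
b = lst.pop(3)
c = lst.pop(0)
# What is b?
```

After line 1: lst = [5, 12, 16, 11, 9]
After line 2 (pop() -> a = 9): lst = [5, 12, 16, 11]
After line 3 (pop(3) -> b = 11): lst = [5, 12, 16]
After line 4 (pop(0) -> c = 5): lst = [12, 16]

11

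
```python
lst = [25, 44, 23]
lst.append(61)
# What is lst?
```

[25, 44, 23, 61]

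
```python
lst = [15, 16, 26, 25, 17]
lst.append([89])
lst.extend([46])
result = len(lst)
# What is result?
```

After line 1: lst = [15, 16, 26, 25, 17]
After line 2 (append adds [89] as single element): lst = [15, 16, 26, 25, 17, [89]]
After line 3 (extend unpacks [46], adds 46): lst = [15, 16, 26, 25, 17, [89], 46]
After line 4: result = len(lst) = 7

7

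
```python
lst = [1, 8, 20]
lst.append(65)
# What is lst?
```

[1, 8, 20, 65]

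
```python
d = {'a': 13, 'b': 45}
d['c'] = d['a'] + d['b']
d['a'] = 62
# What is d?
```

After line 1: d = {'a': 13, 'b': 45}
After line 2 (d['c'] = 13 + 45): d = {'a': 13, 'b': 45, 'c': 58}
After line 3: d = {'a': 62, 'b': 45, 'c': 58}

{'a': 62, 'b': 45, 'c': 58}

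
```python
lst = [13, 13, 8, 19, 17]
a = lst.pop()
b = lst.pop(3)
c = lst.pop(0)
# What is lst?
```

After line 1: lst = [13, 13, 8, 19, 17]
After line 2 (pop() -> a = 17): lst = [13, 13, 8, 19]
After line 3 (pop(3) -> b = 19): lst = [13, 13, 8]
After line 4 (pop(0) -> c = 13): lst = [13, 8]

[13, 8]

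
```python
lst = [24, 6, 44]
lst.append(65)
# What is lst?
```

[24, 6, 44, 65]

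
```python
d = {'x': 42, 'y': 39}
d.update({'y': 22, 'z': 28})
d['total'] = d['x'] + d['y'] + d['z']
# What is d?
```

After line 1: d = {'x': 42, 'y': 39}
After line 2 (y overwritten, z added): d = {'x': 42, 'y': 22, 'z': 28}
After line 3 (total = 42 + 22 + 28 = 92): d = {'x': 42, 'y': 22, 'z': 28, 'total': 92}

{'x': 42, 'y': 22, 'z': 28, 'total': 92}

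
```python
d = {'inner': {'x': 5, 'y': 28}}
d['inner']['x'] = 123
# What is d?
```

After line 1: d = {'inner': {'x': 5, 'y': 28}}
After line 2 (inner x overwritten): d = {'inner': {'x': 123, 'y': 28}}

{'inner': {'x': 123, 'y': 28}}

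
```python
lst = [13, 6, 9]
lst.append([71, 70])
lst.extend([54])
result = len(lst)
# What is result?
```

After line 1: lst = [13, 6, 9]
After line 2 (append adds [71, 70] as single element): lst = [13, 6, 9, [71, 70]]
After line 3 (extend unpacks [54], adds 54): lst = [13, 6, 9, [71, 70], 54]
After line 4: result = len(lst) = 5

5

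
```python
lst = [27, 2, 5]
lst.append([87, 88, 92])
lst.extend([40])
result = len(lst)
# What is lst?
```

After line 1: lst = [27, 2, 5]
After line 2 (append adds [87, 88, 92] as single element): lst = [27, 2, 5, [87, 88, 92]]
After line 3 (extend unpacks [40], adds 40): lst = [27, 2, 5, [87, 88, 92], 40]
After line 4: result = len(lst) = 5

[27, 2, 5, [87, 88, 92], 40]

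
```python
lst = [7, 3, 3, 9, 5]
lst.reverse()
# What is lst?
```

[5, 9, 3, 3, 7]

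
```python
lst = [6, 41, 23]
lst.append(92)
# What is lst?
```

[6, 41, 23, 92]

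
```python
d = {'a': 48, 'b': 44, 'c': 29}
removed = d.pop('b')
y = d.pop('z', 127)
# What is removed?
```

After line 1: d = {'a': 48, 'b': 44, 'c': 29}
After line 2 (pop 'b' returns 44): d = {'a': 48, 'c': 29}, removed = 44
After line 3 (pop 'z' missing, returns default 127): d = {'a': 48, 'c': 29}, y = 127

44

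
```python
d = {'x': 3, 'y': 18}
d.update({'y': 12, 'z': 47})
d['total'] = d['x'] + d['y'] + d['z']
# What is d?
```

After line 1: d = {'x': 3, 'y': 18}
After line 2 (y overwritten, z added): d = {'x': 3, 'y': 12, 'z': 47}
After line 3 (total = 3 + 12 + 47 = 62): d = {'x': 3, 'y': 12, 'z': 47, 'total': 62}

{'x': 3, 'y': 12, 'z': 47, 'total': 62}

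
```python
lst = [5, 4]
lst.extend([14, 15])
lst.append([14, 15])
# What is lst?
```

After line 1: lst = [5, 4]
After line 2 (extend unpacks [14, 15]): lst = [5, 4, 14, 15]
After line 3 (append adds [14, 15] as single element): lst = [5, 4, 14, 15, [14, 15]]

[5, 4, 14, 15, [14, 15]]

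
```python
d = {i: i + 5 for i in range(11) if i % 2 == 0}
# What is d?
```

{0: 5, 2: 7, 4: 9, 6: 11, 8: 13, 10: 15}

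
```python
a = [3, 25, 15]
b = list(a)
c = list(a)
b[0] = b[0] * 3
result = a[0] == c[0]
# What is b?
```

After line 1: a = [3, 25, 15]
After line 2 (b = list(a), copy): a = [3, 25, 15], b = [3, 25, 15]
After line 3 (c = list(a) is a copy, new object): c = [3, 25, 15]
After line 4 (b[0] = 3 * 3 = 9; only b mutates (copy)): a = [3, 25, 15], b = [9, 25, 15], c = [3, 25, 15]
After line 5 (a[0] = 3, c[0] = 3; result = True)

[9, 25, 15]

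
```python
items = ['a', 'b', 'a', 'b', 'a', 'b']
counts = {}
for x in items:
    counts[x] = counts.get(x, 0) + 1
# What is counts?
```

Initial: counts = {}, items = ['a', 'b', 'a', 'b', 'a', 'b']
See 'a': counts = {'a': 1}
See 'b': counts = {'a': 1, 'b': 1}
See 'a': counts = {'a': 2, 'b': 1}
See 'b': counts = {'a': 2, 'b': 2}
See 'a': counts = {'a': 3, 'b': 2}
See 'b': counts = {'a': 3, 'b': 3}

{'a': 3, 'b': 3}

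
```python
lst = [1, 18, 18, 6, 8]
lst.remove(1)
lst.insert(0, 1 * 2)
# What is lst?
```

After line 1: lst = [1, 18, 18, 6, 8]
After line 2 (remove first 1): lst = [18, 18, 6, 8]
After line 3 (insert 2 at index 0): lst = [2, 18, 18, 6, 8]

[2, 18, 18, 6, 8]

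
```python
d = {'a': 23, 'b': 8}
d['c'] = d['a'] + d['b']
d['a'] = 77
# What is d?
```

After line 1: d = {'a': 23, 'b': 8}
After line 2 (d['c'] = 23 + 8): d = {'a': 23, 'b': 8, 'c': 31}
After line 3: d = {'a': 77, 'b': 8, 'c': 31}

{'a': 77, 'b': 8, 'c': 31}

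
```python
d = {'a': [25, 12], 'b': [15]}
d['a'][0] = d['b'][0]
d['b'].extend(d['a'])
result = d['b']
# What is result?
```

After line 1: d = {'a': [25, 12], 'b': [15]}
After line 2 (a[0] = b[0] = 15): d = {'a': [15, 12], 'b': [15]}
After line 3 (b.extend(a) appends [15, 12]): d = {'a': [15, 12], 'b': [15, 15, 12]}
After line 4: result = d['b'] = [15, 15, 12]

[15, 15, 12]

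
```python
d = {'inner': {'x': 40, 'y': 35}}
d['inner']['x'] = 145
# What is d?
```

After line 1: d = {'inner': {'x': 40, 'y': 35}}
After line 2 (inner x overwritten): d = {'inner': {'x': 145, 'y': 35}}

{'inner': {'x': 145, 'y': 35}}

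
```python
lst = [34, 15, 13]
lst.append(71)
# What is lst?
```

[34, 15, 13, 71]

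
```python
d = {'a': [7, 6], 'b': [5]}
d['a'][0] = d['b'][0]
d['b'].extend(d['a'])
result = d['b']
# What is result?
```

After line 1: d = {'a': [7, 6], 'b': [5]}
After line 2 (a[0] = b[0] = 5): d = {'a': [5, 6], 'b': [5]}
After line 3 (b.extend(a) appends [5, 6]): d = {'a': [5, 6], 'b': [5, 5, 6]}
After line 4: result = d['b'] = [5, 5, 6]

[5, 5, 6]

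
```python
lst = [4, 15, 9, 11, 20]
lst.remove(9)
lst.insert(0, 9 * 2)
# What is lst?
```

After line 1: lst = [4, 15, 9, 11, 20]
After line 2 (remove first 9): lst = [4, 15, 11, 20]
After line 3 (insert 18 at index 0): lst = [18, 4, 15, 11, 20]

[18, 4, 15, 11, 20]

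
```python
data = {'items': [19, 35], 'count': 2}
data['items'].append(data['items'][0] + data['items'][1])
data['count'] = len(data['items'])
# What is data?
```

After line 1: data = {'items': [19, 35], 'count': 2}
After line 2 (append 19 + 35 = 54): data = {'items': [19, 35, 54], 'count': 2}
After line 3 (count = len(items) = 3): data = {'items': [19, 35, 54], 'count': 3}

{'items': [19, 35, 54], 'count': 3}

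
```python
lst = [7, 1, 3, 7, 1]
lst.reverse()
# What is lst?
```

[1, 7, 3, 1, 7]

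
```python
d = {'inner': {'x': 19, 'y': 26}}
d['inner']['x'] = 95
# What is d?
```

After line 1: d = {'inner': {'x': 19, 'y': 26}}
After line 2 (inner x overwritten): d = {'inner': {'x': 95, 'y': 26}}

{'inner': {'x': 95, 'y': 26}}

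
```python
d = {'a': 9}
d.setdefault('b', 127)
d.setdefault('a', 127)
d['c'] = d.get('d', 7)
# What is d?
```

After line 1: d = {'a': 9}
After line 2 (setdefault adds 'b'=127): d = {'a': 9, 'b': 127}
After line 3 (setdefault 'a' no-op, already exists): d = {'a': 9, 'b': 127}
After line 4 (get('d', 7) returns default since 'd' not in d): d = {'a': 9, 'b': 127, 'c': 7}

{'a': 9, 'b': 127, 'c': 7}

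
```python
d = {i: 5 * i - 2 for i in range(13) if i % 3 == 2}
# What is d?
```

{2: 8, 5: 23, 8: 38, 11: 53}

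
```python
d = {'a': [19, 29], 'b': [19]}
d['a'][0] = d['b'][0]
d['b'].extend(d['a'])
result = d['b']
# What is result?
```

After line 1: d = {'a': [19, 29], 'b': [19]}
After line 2 (a[0] = b[0] = 19): d = {'a': [19, 29], 'b': [19]}
After line 3 (b.extend(a) appends [19, 29]): d = {'a': [19, 29], 'b': [19, 19, 29]}
After line 4: result = d['b'] = [19, 19, 29]

[19, 19, 29]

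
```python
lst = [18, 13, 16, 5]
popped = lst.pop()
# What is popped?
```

5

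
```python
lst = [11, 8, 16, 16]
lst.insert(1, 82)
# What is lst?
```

[11, 82, 8, 16, 16]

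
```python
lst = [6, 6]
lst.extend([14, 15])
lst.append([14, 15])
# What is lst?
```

After line 1: lst = [6, 6]
After line 2 (extend unpacks [14, 15]): lst = [6, 6, 14, 15]
After line 3 (append adds [14, 15] as single element): lst = [6, 6, 14, 15, [14, 15]]

[6, 6, 14, 15, [14, 15]]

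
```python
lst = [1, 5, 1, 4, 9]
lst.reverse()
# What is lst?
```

[9, 4, 1, 5, 1]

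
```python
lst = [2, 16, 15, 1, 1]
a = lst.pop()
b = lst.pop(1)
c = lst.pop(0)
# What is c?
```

After line 1: lst = [2, 16, 15, 1, 1]
After line 2 (pop() -> a = 1): lst = [2, 16, 15, 1]
After line 3 (pop(1) -> b = 16): lst = [2, 15, 1]
After line 4 (pop(0) -> c = 2): lst = [15, 1]

2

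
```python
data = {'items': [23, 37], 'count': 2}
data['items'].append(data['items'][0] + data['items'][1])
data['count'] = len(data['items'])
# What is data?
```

After line 1: data = {'items': [23, 37], 'count': 2}
After line 2 (append 23 + 37 = 60): data = {'items': [23, 37, 60], 'count': 2}
After line 3 (count = len(items) = 3): data = {'items': [23, 37, 60], 'count': 3}

{'items': [23, 37, 60], 'count': 3}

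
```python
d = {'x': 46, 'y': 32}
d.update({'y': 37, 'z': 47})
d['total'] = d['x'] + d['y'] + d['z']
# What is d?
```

After line 1: d = {'x': 46, 'y': 32}
After line 2 (y overwritten, z added): d = {'x': 46, 'y': 37, 'z': 47}
After line 3 (total = 46 + 37 + 47 = 130): d = {'x': 46, 'y': 37, 'z': 47, 'total': 130}

{'x': 46, 'y': 37, 'z': 47, 'total': 130}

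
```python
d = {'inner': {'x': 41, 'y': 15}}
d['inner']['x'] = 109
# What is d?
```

After line 1: d = {'inner': {'x': 41, 'y': 15}}
After line 2 (inner x overwritten): d = {'inner': {'x': 109, 'y': 15}}

{'inner': {'x': 109, 'y': 15}}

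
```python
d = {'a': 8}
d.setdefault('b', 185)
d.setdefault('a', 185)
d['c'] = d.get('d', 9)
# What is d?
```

After line 1: d = {'a': 8}
After line 2 (setdefault adds 'b'=185): d = {'a': 8, 'b': 185}
After line 3 (setdefault 'a' no-op, already exists): d = {'a': 8, 'b': 185}
After line 4 (get('d', 9) returns default since 'd' not in d): d = {'a': 8, 'b': 185, 'c': 9}

{'a': 8, 'b': 185, 'c': 9}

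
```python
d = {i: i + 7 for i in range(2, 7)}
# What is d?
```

{2: 9, 3: 10, 4: 11, 5: 12, 6: 13}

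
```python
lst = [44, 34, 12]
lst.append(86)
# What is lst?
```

[44, 34, 12, 86]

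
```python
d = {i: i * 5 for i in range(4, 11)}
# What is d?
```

{4: 20, 5: 25, 6: 30, 7: 35, 8: 40, 9: 45, 10: 50}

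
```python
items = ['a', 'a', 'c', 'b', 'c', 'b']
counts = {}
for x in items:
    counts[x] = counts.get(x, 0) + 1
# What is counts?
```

Initial: counts = {}, items = ['a', 'a', 'c', 'b', 'c', 'b']
See 'a': counts = {'a': 1}
See 'a': counts = {'a': 2}
See 'c': counts = {'a': 2, 'c': 1}
See 'b': counts = {'a': 2, 'c': 1, 'b': 1}
See 'c': counts = {'a': 2, 'c': 2, 'b': 1}
See 'b': counts = {'a': 2, 'c': 2, 'b': 2}

{'a': 2, 'c': 2, 'b': 2}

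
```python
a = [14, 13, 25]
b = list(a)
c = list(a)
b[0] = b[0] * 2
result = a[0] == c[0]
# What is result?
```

After line 1: a = [14, 13, 25]
After line 2 (b = list(a), copy): a = [14, 13, 25], b = [14, 13, 25]
After line 3 (c = list(a) is a copy, new object): c = [14, 13, 25]
After line 4 (b[0] = 14 * 2 = 28; only b mutates (copy)): a = [14, 13, 25], b = [28, 13, 25], c = [14, 13, 25]
After line 5 (a[0] = 14, c[0] = 14; result = True)

True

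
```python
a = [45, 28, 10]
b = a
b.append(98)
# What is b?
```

After line 1: a = [45, 28, 10]
After line 2 (b = a is an alias, same object): a = [45, 28, 10], b = [45, 28, 10]
After line 3 (b.append mutates the shared list): a = [45, 28, 10, 98], b = [45, 28, 10, 98]

[45, 28, 10, 98]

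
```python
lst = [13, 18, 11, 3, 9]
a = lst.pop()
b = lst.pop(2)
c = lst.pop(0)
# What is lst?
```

After line 1: lst = [13, 18, 11, 3, 9]
After line 2 (pop() -> a = 9): lst = [13, 18, 11, 3]
After line 3 (pop(2) -> b = 11): lst = [13, 18, 3]
After line 4 (pop(0) -> c = 13): lst = [18, 3]

[18, 3]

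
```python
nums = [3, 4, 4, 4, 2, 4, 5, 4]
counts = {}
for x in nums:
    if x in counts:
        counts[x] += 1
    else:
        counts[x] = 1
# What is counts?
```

Initial: counts = {}, nums = [3, 4, 4, 4, 2, 4, 5, 4]
See 3: counts = {3: 1}
See 4: counts = {3: 1, 4: 1}
See 4: counts = {3: 1, 4: 2}
See 4: counts = {3: 1, 4: 3}
See 2: counts = {3: 1, 4: 3, 2: 1}
See 4: counts = {3: 1, 4: 4, 2: 1}
See 5: counts = {3: 1, 4: 4, 2: 1, 5: 1}
See 4: counts = {3: 1, 4: 5, 2: 1, 5: 1}

{3: 1, 4: 5, 2: 1, 5: 1}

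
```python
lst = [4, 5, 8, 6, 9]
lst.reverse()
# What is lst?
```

[9, 6, 8, 5, 4]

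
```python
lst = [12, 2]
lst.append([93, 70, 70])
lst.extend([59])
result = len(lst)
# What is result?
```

After line 1: lst = [12, 2]
After line 2 (append adds [93, 70, 70] as single element): lst = [12, 2, [93, 70, 70]]
After line 3 (extend unpacks [59], adds 59): lst = [12, 2, [93, 70, 70], 59]
After line 4: result = len(lst) = 4

4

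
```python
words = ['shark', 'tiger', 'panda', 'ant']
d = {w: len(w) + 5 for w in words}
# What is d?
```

{'shark': 10, 'tiger': 10, 'panda': 10, 'ant': 8}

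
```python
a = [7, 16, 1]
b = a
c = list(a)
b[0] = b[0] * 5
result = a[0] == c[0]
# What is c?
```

After line 1: a = [7, 16, 1]
After line 2 (b = a, alias): a = [7, 16, 1], b = [7, 16, 1]
After line 3 (c = list(a) is a copy, new object): c = [7, 16, 1]
After line 4 (b[0] = 7 * 5 = 35; mutates shared a/b): a = b = [35, 16, 1], c = [7, 16, 1]
After line 5 (a[0] = 35, c[0] = 7; result = False)

[7, 16, 1]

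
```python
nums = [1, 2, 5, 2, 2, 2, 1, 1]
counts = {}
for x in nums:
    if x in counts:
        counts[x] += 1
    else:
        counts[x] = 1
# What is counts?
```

Initial: counts = {}, nums = [1, 2, 5, 2, 2, 2, 1, 1]
See 1: counts = {1: 1}
See 2: counts = {1: 1, 2: 1}
See 5: counts = {1: 1, 2: 1, 5: 1}
See 2: counts = {1: 1, 2: 2, 5: 1}
See 2: counts = {1: 1, 2: 3, 5: 1}
See 2: counts = {1: 1, 2: 4, 5: 1}
See 1: counts = {1: 2, 2: 4, 5: 1}
See 1: counts = {1: 3, 2: 4, 5: 1}

{1: 3, 2: 4, 5: 1}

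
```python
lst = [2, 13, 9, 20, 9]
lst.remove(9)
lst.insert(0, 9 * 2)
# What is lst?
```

After line 1: lst = [2, 13, 9, 20, 9]
After line 2 (remove first 9): lst = [2, 13, 20, 9]
After line 3 (insert 18 at index 0): lst = [18, 2, 13, 20, 9]

[18, 2, 13, 20, 9]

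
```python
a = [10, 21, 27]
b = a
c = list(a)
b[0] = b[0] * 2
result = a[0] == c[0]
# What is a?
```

After line 1: a = [10, 21, 27]
After line 2 (b = a, alias): a = [10, 21, 27], b = [10, 21, 27]
After line 3 (c = list(a) is a copy, new object): c = [10, 21, 27]
After line 4 (b[0] = 10 * 2 = 20; mutates shared a/b): a = b = [20, 21, 27], c = [10, 21, 27]
After line 5 (a[0] = 20, c[0] = 10; result = False)

[20, 21, 27]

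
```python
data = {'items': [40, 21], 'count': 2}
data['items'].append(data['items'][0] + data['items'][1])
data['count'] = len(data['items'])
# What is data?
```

After line 1: data = {'items': [40, 21], 'count': 2}
After line 2 (append 40 + 21 = 61): data = {'items': [40, 21, 61], 'count': 2}
After line 3 (count = len(items) = 3): data = {'items': [40, 21, 61], 'count': 3}

{'items': [40, 21, 61], 'count': 3}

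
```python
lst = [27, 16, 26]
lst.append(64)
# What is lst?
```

[27, 16, 26, 64]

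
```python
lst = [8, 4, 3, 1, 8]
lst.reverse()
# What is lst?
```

[8, 1, 3, 4, 8]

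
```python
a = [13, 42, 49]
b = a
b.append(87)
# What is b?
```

After line 1: a = [13, 42, 49]
After line 2 (b = a is an alias, same object): a = [13, 42, 49], b = [13, 42, 49]
After line 3 (b.append mutates the shared list): a = [13, 42, 49, 87], b = [13, 42, 49, 87]

[13, 42, 49, 87]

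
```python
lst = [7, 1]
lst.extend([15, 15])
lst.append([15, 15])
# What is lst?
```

After line 1: lst = [7, 1]
After line 2 (extend unpacks [15, 15]): lst = [7, 1, 15, 15]
After line 3 (append adds [15, 15] as single element): lst = [7, 1, 15, 15, [15, 15]]

[7, 1, 15, 15, [15, 15]]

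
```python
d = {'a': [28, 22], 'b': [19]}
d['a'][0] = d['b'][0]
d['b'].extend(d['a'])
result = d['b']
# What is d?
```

After line 1: d = {'a': [28, 22], 'b': [19]}
After line 2 (a[0] = b[0] = 19): d = {'a': [19, 22], 'b': [19]}
After line 3 (b.extend(a) appends [19, 22]): d = {'a': [19, 22], 'b': [19, 19, 22]}
After line 4: result = d['b'] = [19, 19, 22]

{'a': [19, 22], 'b': [19, 19, 22]}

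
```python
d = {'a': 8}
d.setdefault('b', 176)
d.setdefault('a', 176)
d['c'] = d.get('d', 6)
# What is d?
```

After line 1: d = {'a': 8}
After line 2 (setdefault adds 'b'=176): d = {'a': 8, 'b': 176}
After line 3 (setdefault 'a' no-op, already exists): d = {'a': 8, 'b': 176}
After line 4 (get('d', 6) returns default since 'd' not in d): d = {'a': 8, 'b': 176, 'c': 6}

{'a': 8, 'b': 176, 'c': 6}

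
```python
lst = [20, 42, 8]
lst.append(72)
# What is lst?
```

[20, 42, 8, 72]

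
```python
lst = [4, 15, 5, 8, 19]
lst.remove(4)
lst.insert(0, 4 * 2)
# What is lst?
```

After line 1: lst = [4, 15, 5, 8, 19]
After line 2 (remove first 4): lst = [15, 5, 8, 19]
After line 3 (insert 8 at index 0): lst = [8, 15, 5, 8, 19]

[8, 15, 5, 8, 19]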